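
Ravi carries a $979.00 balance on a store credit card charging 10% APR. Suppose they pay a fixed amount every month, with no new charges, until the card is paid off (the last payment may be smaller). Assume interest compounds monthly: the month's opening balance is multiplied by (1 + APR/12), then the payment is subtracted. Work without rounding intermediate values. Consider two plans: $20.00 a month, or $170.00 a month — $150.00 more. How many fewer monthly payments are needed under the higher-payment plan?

Monthly rate r = 10%/12 = 0.833333% = 0.00833333.
At $20.00/mo: n = ⌈−ln(1 − rB₀/P)/ln(1+r)⌉ = 64 payments (last $3.10); total interest = total paid − $979.00 = $284.10.
At $170.00/mo: 6 payments (last $157.49); total interest $28.49.
Payments saved = 64 − 6 = 58.

58 fewer payments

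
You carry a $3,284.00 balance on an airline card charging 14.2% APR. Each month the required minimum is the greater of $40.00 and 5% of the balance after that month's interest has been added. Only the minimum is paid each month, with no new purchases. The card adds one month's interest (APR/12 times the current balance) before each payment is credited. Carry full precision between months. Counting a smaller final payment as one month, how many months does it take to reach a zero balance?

59 months

Monthly rate r = 14.2%/12 = 1.18333% = 0.0118333.
While 5% of the post-interest balance exceeds $40.00, each month B ← (B·(1+r))·(1 − 0.05), i.e. B shrinks by the factor (1+r)·0.95 = 0.96124.
This holds for months 1–37. Entering month 38 the balance is $760.69; 5% of the post-interest balance is now below $40.00, so the flat $40.00 minimum applies from here.
From month 38 a fixed $40.00 at rate r clears $760.69 in 22 more payments. Total: 37 + 22 = 59 months.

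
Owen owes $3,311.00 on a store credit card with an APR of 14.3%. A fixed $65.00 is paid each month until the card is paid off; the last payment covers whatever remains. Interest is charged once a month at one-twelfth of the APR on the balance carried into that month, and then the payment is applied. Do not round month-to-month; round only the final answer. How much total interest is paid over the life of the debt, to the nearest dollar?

Monthly rate r = 14.3%/12 = 1.19167% = 0.0119167.
Payoff takes n = ⌈−ln(1 − rB₀/P)/ln(1+r)⌉ = ⌈78.843⌉ = 79 payments; the last is $54.83.
Total paid = 78·$65.00 + $54.83 = $5,124.83.
Total interest = total paid − principal = $5,124.83 − $3,311.00 = $1,813.83.

$1,814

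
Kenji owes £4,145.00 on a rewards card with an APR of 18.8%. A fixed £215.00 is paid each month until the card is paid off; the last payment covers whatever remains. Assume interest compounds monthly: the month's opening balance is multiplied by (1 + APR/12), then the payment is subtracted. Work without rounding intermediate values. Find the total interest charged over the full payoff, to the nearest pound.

Monthly rate r = 18.8%/12 = 1.56667% = 0.0156667.
Payoff takes n = ⌈−ln(1 − rB₀/P)/ln(1+r)⌉ = ⌈23.132⌉ = 24 payments; the last is £28.57.
Total paid = 23·£215.00 + £28.57 = £4,973.57.
Total interest = total paid − principal = £4,973.57 − £4,145.00 = £828.57.

£829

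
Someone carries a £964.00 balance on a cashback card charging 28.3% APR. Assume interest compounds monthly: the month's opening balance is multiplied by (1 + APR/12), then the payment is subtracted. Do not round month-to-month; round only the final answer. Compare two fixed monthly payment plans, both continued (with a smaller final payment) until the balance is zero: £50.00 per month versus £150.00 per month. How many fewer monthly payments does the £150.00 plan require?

Monthly rate r = 28.3%/12 = 2.35833% = 0.0235833.
At £50.00/mo: n = ⌈−ln(1 − rB₀/P)/ln(1+r)⌉ = 27 payments (last £0.75); total interest = total paid − £964.00 = £336.75.
At £150.00/mo: 8 payments (last £7.75); total interest £93.75.
Payments saved = 27 − 8 = 19.

19 fewer payments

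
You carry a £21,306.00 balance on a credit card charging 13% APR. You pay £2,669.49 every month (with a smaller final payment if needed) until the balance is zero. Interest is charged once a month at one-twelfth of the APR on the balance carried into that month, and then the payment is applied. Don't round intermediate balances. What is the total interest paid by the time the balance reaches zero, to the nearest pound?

Monthly rate r = 13%/12 = 1.08333% = 0.0108333.
Payoff takes n = ⌈−ln(1 − rB₀/P)/ln(1+r)⌉ = ⌈8.393⌉ = 9 payments; the last is £1,051.90.
Total paid = 8·£2,669.49 + £1,051.90 = £22,407.82.
Total interest = total paid − principal = £22,407.82 − £21,306.00 = £1,101.82.

£1,102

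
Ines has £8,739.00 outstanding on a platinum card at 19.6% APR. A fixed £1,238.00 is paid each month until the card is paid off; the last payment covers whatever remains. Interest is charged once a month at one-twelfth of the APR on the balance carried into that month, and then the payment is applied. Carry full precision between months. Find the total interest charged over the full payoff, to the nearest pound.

Monthly rate r = 19.6%/12 = 1.63333% = 0.0163333.
Payoff takes n = ⌈−ln(1 − rB₀/P)/ln(1+r)⌉ = ⌈7.561⌉ = 8 payments; the last is £697.29.
Total paid = 7·£1,238.00 + £697.29 = £9,363.29.
Total interest = total paid − principal = £9,363.29 − £8,739.00 = £624.29.

£624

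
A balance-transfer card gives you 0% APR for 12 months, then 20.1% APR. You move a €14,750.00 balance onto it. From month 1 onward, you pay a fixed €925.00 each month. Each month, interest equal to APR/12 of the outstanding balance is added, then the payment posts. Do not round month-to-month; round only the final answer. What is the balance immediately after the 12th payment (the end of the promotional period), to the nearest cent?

€3,650.00

Promo months 1–12 at r₀ = 0%/12 = 0; months 13+ at r₁ = 20.1%/12 = 0.01675.
After month 12 (no interest yet): B = €14,750.00 − 12·€925.00 = €3,650.00.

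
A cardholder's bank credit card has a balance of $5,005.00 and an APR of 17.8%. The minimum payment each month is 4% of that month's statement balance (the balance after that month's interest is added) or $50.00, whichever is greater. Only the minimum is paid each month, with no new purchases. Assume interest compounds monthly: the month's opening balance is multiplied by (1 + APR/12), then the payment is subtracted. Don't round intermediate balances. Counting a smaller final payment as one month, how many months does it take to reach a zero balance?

Monthly rate r = 17.8%/12 = 1.48333% = 0.0148333.
While 4% of the post-interest balance exceeds $50.00, each month B ← (B·(1+r))·(1 − 0.04), i.e. B shrinks by the factor (1+r)·0.96 = 0.97424.
This holds for months 1–54. Entering month 55 the balance is $1,222.83; 4% of the post-interest balance is now below $50.00, so the flat $50.00 minimum applies from here.
From month 55 a fixed $50.00 at rate r clears $1,222.83 in 31 more payments. Total: 54 + 31 = 85 months.

85 months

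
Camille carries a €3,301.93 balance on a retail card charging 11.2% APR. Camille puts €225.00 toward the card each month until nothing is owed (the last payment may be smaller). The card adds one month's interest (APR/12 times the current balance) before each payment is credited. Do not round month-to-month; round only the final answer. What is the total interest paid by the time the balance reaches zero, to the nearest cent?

Monthly rate r = 11.2%/12 = 0.933333% = 0.00933333.
Payoff takes n = ⌈−ln(1 − rB₀/P)/ln(1+r)⌉ = ⌈15.856⌉ = 16 payments; the last is €192.77.
Total paid = 15·€225.00 + €192.77 = €3,567.77.
Total interest = total paid − principal = €3,567.77 − €3,301.93 = €265.84.

€265.84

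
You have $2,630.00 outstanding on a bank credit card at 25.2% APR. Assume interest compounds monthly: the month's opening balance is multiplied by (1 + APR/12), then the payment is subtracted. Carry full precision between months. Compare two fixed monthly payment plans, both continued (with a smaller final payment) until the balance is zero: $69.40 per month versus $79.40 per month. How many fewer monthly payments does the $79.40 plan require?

19 fewer payments

Monthly rate r = 25.2%/12 = 2.1% = 0.021.
At $69.40/mo: n = ⌈−ln(1 − rB₀/P)/ln(1+r)⌉ = 77 payments (last $31.19); total interest = total paid − $2,630.00 = $2,675.59.
At $79.40/mo: 58 payments (last $18.41); total interest $1,914.21.
Payments saved = 77 − 58 = 19.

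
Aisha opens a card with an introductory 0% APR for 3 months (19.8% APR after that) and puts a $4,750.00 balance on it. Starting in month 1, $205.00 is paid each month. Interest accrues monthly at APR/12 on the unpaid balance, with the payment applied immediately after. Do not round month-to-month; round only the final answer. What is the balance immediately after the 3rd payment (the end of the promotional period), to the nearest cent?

$4,135.00

Promo months 1–3 at r₀ = 0%/12 = 0; months 4+ at r₁ = 19.8%/12 = 0.0165.
After month 3 (no interest yet): B = $4,750.00 − 3·$205.00 = $4,135.00.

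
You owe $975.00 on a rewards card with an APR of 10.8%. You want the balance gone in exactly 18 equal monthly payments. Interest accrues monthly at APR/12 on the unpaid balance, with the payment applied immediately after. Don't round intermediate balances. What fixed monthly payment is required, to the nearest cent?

$58.92

Monthly rate r = 10.8%/12 = 0.9% = 0.009.
Level-payment amortization: P = B₀·r / (1 − (1+r)^(−n)) = 975.00·0.009 / (1 − 1.009^(−18)).
Denominator 1 − (1+r)^(−18) = 0.148942295.
P = 8.775 / 0.148942295 ≈ 58.92.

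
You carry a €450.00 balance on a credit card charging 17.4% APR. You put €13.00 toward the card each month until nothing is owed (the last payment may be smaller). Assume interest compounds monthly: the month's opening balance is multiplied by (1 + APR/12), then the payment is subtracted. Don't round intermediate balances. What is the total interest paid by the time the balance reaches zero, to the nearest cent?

Monthly rate r = 17.4%/12 = 1.45% = 0.0145.
Payoff takes n = ⌈−ln(1 − rB₀/P)/ln(1+r)⌉ = ⌈48.417⌉ = 49 payments; the last is €5.44.
Total paid = 48·€13.00 + €5.44 = €629.44.
Total interest = total paid − principal = €629.44 − €450.00 = €179.44.

€179.44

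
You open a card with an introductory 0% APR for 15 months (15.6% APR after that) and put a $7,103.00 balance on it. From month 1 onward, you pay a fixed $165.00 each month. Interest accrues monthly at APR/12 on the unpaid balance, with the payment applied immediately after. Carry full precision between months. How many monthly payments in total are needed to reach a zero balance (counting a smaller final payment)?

51 payments

Promo months 1–15 at r₀ = 0%/12 = 0; months 16+ at r₁ = 15.6%/12 = 0.013.
After month 15 (no interest yet): B = $7,103.00 − 15·$165.00 = $4,628.00.
Then at r₁ with $165.00/mo: n₂ = −ln(1 − r₁·B/P)/ln(1+r₁) ≈ 35.11 → 36 more payments.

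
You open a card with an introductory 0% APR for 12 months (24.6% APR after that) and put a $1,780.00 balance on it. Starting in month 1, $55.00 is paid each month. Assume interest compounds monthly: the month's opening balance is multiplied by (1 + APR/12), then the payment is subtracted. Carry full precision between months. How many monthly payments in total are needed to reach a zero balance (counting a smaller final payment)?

39 payments

Promo months 1–12 at r₀ = 0%/12 = 0; months 13+ at r₁ = 24.6%/12 = 0.0205.
After month 12 (no interest yet): B = $1,780.00 − 12·$55.00 = $1,120.00.
Then at r₁ with $55.00/mo: n₂ = −ln(1 − r₁·B/P)/ln(1+r₁) ≈ 26.63 → 27 more payments.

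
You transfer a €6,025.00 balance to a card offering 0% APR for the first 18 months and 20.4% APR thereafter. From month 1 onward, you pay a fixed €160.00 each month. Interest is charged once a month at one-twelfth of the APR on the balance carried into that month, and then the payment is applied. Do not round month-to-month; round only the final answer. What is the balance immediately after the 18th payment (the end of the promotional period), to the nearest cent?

€3,145.00

Promo months 1–18 at r₀ = 0%/12 = 0; months 19+ at r₁ = 20.4%/12 = 0.017.
After month 18 (no interest yet): B = €6,025.00 − 18·€160.00 = €3,145.00.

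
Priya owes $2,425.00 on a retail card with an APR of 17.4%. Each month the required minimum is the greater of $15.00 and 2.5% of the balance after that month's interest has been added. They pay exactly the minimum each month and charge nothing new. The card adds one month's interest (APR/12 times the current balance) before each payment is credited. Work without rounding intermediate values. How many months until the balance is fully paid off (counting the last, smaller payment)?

189 months

Monthly rate r = 17.4%/12 = 1.45% = 0.0145.
While 2.5% of the post-interest balance exceeds $15.00, each month B ← (B·(1+r))·(1 − 0.025), i.e. B shrinks by the factor (1+r)·0.975 = 0.98914.
This holds for months 1–130. Entering month 131 the balance is $586.24; 2.5% of the post-interest balance is now below $15.00, so the flat $15.00 minimum applies from here.
From month 131 a fixed $15.00 at rate r clears $586.24 in 59 more payments. Total: 130 + 59 = 189 months.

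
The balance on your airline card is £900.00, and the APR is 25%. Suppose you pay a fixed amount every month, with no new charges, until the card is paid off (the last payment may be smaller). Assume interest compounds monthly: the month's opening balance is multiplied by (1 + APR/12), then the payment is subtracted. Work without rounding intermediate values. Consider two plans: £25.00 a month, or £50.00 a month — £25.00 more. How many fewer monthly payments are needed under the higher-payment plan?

45 fewer payments

Monthly rate r = 25%/12 = 2.08333% = 0.0208333.
At £25.00/mo: n = ⌈−ln(1 − rB₀/P)/ln(1+r)⌉ = 68 payments (last £5.87); total interest = total paid − £900.00 = £780.87.
At £50.00/mo: 23 payments (last £39.80); total interest £239.80.
Payments saved = 68 − 23 = 45.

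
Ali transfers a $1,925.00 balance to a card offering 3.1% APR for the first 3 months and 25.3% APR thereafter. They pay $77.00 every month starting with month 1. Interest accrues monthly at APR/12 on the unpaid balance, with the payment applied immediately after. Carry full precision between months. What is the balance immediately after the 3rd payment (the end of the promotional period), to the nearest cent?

$1,708.36

Promo months 1–3 at r₀ = 3.1%/12 = 0.00258333; months 4+ at r₁ = 25.3%/12 = 0.0210833.
After month 3: iterate B ← B·(1+r₀) − $77.00 for 3 months → $1,708.36.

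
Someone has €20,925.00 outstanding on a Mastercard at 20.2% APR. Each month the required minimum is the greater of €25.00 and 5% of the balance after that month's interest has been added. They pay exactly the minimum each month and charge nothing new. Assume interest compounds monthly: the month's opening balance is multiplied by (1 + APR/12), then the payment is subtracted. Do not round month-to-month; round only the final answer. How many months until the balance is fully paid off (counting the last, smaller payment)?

133 months

Monthly rate r = 20.2%/12 = 1.68333% = 0.0168333.
While 5% of the post-interest balance exceeds €25.00, each month B ← (B·(1+r))·(1 − 0.05), i.e. B shrinks by the factor (1+r)·0.95 = 0.96599.
This holds for months 1–109. Entering month 110 the balance is €481.69; 5% of the post-interest balance is now below €25.00, so the flat €25.00 minimum applies from here.
From month 110 a fixed €25.00 at rate r clears €481.69 in 24 more payments. Total: 109 + 24 = 133 months.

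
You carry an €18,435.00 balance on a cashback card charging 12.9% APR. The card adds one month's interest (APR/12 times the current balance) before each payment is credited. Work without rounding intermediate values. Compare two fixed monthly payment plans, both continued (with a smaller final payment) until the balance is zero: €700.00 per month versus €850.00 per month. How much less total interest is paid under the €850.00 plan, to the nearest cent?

€686.14

Monthly rate r = 12.9%/12 = 1.075% = 0.01075.
At €700.00/mo: n = ⌈−ln(1 − rB₀/P)/ln(1+r)⌉ = 32 payments (last €89.44); total interest = total paid − €18,435.00 = €3,354.44.
At €850.00/mo: 25 payments (last €703.30); total interest €2,668.30.
Interest saved = €3,354.44 − €2,668.30 = €686.14.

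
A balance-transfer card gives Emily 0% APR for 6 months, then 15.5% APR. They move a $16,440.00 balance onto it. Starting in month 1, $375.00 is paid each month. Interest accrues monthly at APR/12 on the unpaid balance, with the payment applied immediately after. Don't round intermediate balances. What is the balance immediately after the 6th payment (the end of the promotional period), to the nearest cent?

Promo months 1–6 at r₀ = 0%/12 = 0; months 7+ at r₁ = 15.5%/12 = 0.0129167.
After month 6 (no interest yet): B = $16,440.00 − 6·$375.00 = $14,190.00.

$14,190.00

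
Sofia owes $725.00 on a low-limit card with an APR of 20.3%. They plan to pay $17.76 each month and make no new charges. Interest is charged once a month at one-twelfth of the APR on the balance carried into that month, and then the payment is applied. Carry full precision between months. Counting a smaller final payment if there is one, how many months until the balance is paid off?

70 months

Monthly rate r = 20.3%/12 = 1.69167% = 0.0169167.
Recurrence: B ← B·(1+r) − $17.76.
Month 1: interest $12.26; balance after payment $719.50.
Month 2: interest $12.17; balance after payment $713.92.
Closed form: n = −ln(1 − rB₀/P)/ln(1+r) = −ln(0.30943)/ln(1.01692) ≈ 69.927, so the balance reaches zero during payment 70.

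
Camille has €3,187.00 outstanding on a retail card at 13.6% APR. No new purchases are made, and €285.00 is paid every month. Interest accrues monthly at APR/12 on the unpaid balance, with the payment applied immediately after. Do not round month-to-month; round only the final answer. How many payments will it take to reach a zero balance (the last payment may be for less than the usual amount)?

13 months

Monthly rate r = 13.6%/12 = 1.13333% = 0.0113333.
Recurrence: B ← B·(1+r) − €285.00.
Month 1: interest €36.12; balance after payment €2,938.12.
Month 2: interest €33.30; balance after payment €2,686.42.
Closed form: n = −ln(1 − rB₀/P)/ln(1+r) = −ln(0.87327)/ln(1.01133) ≈ 12.025, so the balance reaches zero during payment 13.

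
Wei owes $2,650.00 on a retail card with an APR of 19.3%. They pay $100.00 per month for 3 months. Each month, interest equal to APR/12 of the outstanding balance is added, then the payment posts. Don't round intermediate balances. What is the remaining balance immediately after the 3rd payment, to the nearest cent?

$2,475.08

Monthly rate r = 19.3%/12 = 1.60833% = 0.0160833.
Each month: B ← B·(1+r) − $100.00.
Month 1: interest $42.62; balance after payment $2,592.62.
Month 2: interest $41.70; balance after payment $2,534.32.
Month 3: interest $40.76; balance after payment $2,475.08.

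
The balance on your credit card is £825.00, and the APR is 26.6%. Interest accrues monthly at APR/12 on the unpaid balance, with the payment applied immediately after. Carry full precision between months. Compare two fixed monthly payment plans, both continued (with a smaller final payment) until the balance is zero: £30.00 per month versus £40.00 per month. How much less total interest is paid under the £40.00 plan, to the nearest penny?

Monthly rate r = 26.6%/12 = 2.21667% = 0.0221667.
At £30.00/mo: n = ⌈−ln(1 − rB₀/P)/ln(1+r)⌉ = 43 payments (last £27.00); total interest = total paid − £825.00 = £462.00.
At £40.00/mo: 28 payments (last £34.77); total interest £289.77.
Interest saved = £462.00 − £289.77 = £172.23.

£172.23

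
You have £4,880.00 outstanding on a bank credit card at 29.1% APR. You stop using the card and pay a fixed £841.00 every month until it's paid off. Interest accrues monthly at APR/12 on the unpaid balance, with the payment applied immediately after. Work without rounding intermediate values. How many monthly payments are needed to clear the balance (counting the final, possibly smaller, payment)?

7 months

Monthly rate r = 29.1%/12 = 2.425% = 0.02425.
Recurrence: B ← B·(1+r) − £841.00.
Month 1: interest £118.34; balance after payment £4,157.34.
Month 2: interest £100.82; balance after payment £3,417.16.
Closed form: n = −ln(1 − rB₀/P)/ln(1+r) = −ln(0.85929)/ln(1.02425) ≈ 6.329, so the balance reaches zero during payment 7.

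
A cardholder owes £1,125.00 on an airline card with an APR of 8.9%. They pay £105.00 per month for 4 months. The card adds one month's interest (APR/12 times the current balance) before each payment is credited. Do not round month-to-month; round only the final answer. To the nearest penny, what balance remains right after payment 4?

Monthly rate r = 8.9%/12 = 0.741667% = 0.00741667.
Each month: B ← B·(1+r) − £105.00.
Month 1: interest £8.34; balance after payment £1,028.34.
Month 2: interest £7.63; balance after payment £930.97.
Month 3: interest £6.90; balance after payment £832.88.
Month 4: interest £6.18; balance after payment £734.05.

£734.05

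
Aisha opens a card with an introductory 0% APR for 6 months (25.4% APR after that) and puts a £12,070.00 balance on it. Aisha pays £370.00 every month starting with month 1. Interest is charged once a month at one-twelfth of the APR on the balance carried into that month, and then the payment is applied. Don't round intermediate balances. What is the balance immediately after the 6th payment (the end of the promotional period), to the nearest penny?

£9,850.00

Promo months 1–6 at r₀ = 0%/12 = 0; months 7+ at r₁ = 25.4%/12 = 0.0211667.
After month 6 (no interest yet): B = £12,070.00 − 6·£370.00 = £9,850.00.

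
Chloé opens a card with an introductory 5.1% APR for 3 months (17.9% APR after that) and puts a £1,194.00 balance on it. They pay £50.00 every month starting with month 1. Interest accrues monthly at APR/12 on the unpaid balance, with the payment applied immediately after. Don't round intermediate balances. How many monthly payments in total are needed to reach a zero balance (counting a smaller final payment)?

29 months

Promo months 1–3 at r₀ = 5.1%/12 = 0.00425; months 4+ at r₁ = 17.9%/12 = 0.0149167.
After month 3: iterate B ← B·(1+r₀) − £50.00 for 3 months → £1,058.65.
Then at r₁ with £50.00/mo: n₂ = −ln(1 − r₁·B/P)/ln(1+r₁) ≈ 25.63 → 26 more payments.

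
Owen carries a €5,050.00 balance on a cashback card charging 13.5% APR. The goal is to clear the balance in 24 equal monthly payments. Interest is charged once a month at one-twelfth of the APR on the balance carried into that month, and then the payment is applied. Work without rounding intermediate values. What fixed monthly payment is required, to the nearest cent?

Monthly rate r = 13.5%/12 = 1.125% = 0.01125.
Level-payment amortization: P = B₀·r / (1 − (1+r)^(−n)) = 5050.00·0.01125 / (1 − 1.01125^(−24)).
Denominator 1 − (1+r)^(−24) = 0.235468878.
P = 56.8125 / 0.235468878 ≈ 241.27.

€241.27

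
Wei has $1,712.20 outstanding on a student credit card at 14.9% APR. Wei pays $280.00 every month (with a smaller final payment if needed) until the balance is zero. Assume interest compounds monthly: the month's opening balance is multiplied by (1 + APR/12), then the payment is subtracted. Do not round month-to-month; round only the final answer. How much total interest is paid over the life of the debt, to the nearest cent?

Monthly rate r = 14.9%/12 = 1.24167% = 0.0124167.
Payoff takes n = ⌈−ln(1 − rB₀/P)/ln(1+r)⌉ = ⌈6.399⌉ = 7 payments; the last is $112.14.
Total paid = 6·$280.00 + $112.14 = $1,792.14.
Total interest = total paid − principal = $1,792.14 − $1,712.20 = $79.94.

$79.94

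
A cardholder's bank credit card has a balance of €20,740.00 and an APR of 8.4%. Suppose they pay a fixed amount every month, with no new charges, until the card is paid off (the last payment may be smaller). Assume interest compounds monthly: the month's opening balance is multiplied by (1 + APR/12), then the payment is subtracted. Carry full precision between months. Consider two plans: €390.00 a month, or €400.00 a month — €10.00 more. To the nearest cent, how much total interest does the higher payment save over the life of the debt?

€176.31

Monthly rate r = 8.4%/12 = 0.7% = 0.007.
At €390.00/mo: n = ⌈−ln(1 − rB₀/P)/ln(1+r)⌉ = 67 payments (last €292.83); total interest = total paid − €20,740.00 = €5,292.83.
At €400.00/mo: 65 payments (last €256.52); total interest €5,116.52.
Interest saved = €5,292.83 − €5,116.52 = €176.31.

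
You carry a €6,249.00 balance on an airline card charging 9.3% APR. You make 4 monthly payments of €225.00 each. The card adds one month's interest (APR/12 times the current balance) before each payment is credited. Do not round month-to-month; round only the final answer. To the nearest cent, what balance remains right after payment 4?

Monthly rate r = 9.3%/12 = 0.775% = 0.00775.
Each month: B ← B·(1+r) − €225.00.
Month 1: interest €48.43; balance after payment €6,072.43.
Month 2: interest €47.06; balance after payment €5,894.49.
Month 3: interest €45.68; balance after payment €5,715.17.
Month 4: interest €44.29; balance after payment €5,534.47.

€5,534.47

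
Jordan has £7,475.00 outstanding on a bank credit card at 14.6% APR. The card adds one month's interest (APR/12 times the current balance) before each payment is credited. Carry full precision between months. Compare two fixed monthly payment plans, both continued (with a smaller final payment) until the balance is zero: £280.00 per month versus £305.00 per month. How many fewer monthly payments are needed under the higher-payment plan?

3 fewer payments

Monthly rate r = 14.6%/12 = 1.21667% = 0.0121667.
At £280.00/mo: n = ⌈−ln(1 − rB₀/P)/ln(1+r)⌉ = 33 payments (last £134.07); total interest = total paid − £7,475.00 = £1,619.07.
At £305.00/mo: 30 payments (last £85.58); total interest £1,455.58.
Payments saved = 33 − 30 = 3.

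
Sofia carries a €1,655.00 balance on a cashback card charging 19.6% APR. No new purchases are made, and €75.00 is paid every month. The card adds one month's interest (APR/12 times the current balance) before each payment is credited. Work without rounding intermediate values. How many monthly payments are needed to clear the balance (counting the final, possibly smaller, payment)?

Monthly rate r = 19.6%/12 = 1.63333% = 0.0163333.
Recurrence: B ← B·(1+r) − €75.00.
Month 1: interest €27.03; balance after payment €1,607.03.
Month 2: interest €26.25; balance after payment €1,558.28.
Closed form: n = −ln(1 − rB₀/P)/ln(1+r) = −ln(0.63958)/ln(1.01633) ≈ 27.587, so the balance reaches zero during payment 28.

28 months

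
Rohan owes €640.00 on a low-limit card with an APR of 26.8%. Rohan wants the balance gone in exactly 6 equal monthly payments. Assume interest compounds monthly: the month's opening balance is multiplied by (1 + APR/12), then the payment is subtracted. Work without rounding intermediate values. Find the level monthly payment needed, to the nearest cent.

€115.16

Monthly rate r = 26.8%/12 = 2.23333% = 0.0223333.
Level-payment amortization: P = B₀·r / (1 − (1+r)^(−n)) = 640.00·0.0223333 / (1 − 1.02233^(−6)).
Denominator 1 − (1+r)^(−6) = 0.12411947.
P = 14.2933 / 0.12411947 ≈ 115.16.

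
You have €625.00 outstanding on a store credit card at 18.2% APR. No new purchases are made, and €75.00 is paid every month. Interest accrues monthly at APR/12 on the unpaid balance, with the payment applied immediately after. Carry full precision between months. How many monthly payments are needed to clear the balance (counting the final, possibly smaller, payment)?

Monthly rate r = 18.2%/12 = 1.51667% = 0.0151667.
Recurrence: B ← B·(1+r) − €75.00.
Month 1: interest €9.48; balance after payment €559.48.
Month 2: interest €8.49; balance after payment €492.96.
Closed form: n = −ln(1 − rB₀/P)/ln(1+r) = −ln(0.87361)/ln(1.01517) ≈ 8.976, so the balance reaches zero during payment 9.

9 payments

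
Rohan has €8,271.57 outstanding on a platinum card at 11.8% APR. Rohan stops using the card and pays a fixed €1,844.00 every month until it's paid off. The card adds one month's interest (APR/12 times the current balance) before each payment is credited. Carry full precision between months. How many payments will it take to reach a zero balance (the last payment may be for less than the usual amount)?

Monthly rate r = 11.8%/12 = 0.983333% = 0.00983333.
Recurrence: B ← B·(1+r) − €1,844.00.
Month 1: interest €81.34; balance after payment €6,508.91.
Month 2: interest €64.00; balance after payment €4,728.91.
Month 3: interest €46.50; balance after payment €2,931.41.
Month 4: interest €28.83; balance after payment €1,116.24.
Month 5: interest €10.98; balance after payment €0.00.

5 payments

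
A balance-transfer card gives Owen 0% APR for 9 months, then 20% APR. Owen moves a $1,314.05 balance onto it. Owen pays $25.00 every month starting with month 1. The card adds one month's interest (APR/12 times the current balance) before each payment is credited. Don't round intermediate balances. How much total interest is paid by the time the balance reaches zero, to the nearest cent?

$869.26

Promo months 1–9 at r₀ = 0%/12 = 0; months 10+ at r₁ = 20%/12 = 0.0166667.
After month 9 (no interest yet): B = $1,314.05 − 9·$25.00 = $1,089.05.
Then at r₁ with $25.00/mo: n₂ = −ln(1 − r₁·B/P)/ln(1+r₁) ≈ 78.33 → 79 more payments.
Total paid = 87·$25.00 + $8.31 = $2,183.31; interest = $2,183.31 − $1,314.05 = $869.26.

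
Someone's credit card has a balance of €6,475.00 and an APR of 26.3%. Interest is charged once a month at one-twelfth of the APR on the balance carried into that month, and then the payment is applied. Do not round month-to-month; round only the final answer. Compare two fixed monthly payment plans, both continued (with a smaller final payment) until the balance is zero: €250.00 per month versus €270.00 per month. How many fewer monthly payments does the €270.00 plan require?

Monthly rate r = 26.3%/12 = 2.19167% = 0.0219167.
At €250.00/mo: n = ⌈−ln(1 − rB₀/P)/ln(1+r)⌉ = 39 payments (last €169.67); total interest = total paid − €6,475.00 = €3,194.67.
At €270.00/mo: 35 payments (last €107.48); total interest €2,812.48.
Payments saved = 39 − 35 = 4.

4 fewer payments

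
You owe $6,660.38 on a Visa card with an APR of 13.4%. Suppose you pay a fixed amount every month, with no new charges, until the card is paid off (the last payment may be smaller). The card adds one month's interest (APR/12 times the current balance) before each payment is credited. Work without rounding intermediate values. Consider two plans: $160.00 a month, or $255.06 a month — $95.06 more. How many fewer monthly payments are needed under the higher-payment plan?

25 fewer payments

Monthly rate r = 13.4%/12 = 1.11667% = 0.0111667.
At $160.00/mo: n = ⌈−ln(1 − rB₀/P)/ln(1+r)⌉ = 57 payments (last $48.02); total interest = total paid − $6,660.38 = $2,347.64.
At $255.06/mo: 32 payments (last $11.34); total interest $1,257.82.
Payments saved = 57 − 32 = 25.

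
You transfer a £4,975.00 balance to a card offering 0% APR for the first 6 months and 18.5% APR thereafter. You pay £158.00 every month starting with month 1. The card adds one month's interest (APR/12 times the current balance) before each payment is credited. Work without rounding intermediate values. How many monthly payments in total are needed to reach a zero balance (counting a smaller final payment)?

Promo months 1–6 at r₀ = 0%/12 = 0; months 7+ at r₁ = 18.5%/12 = 0.0154167.
After month 6 (no interest yet): B = £4,975.00 − 6·£158.00 = £4,027.00.
Then at r₁ with £158.00/mo: n₂ = −ln(1 − r₁·B/P)/ln(1+r₁) ≈ 32.62 → 33 more payments.

39 payments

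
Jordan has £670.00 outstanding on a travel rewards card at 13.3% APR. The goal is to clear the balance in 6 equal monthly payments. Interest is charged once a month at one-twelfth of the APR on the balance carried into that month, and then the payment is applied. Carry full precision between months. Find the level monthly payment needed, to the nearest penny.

£116.04

Monthly rate r = 13.3%/12 = 1.10833% = 0.0110833.
Level-payment amortization: P = B₀·r / (1 − (1+r)^(−n)) = 670.00·0.0110833 / (1 − 1.01108^(−6)).
Denominator 1 − (1+r)^(−6) = 0.063994737.
P = 7.42583 / 0.063994737 ≈ 116.04.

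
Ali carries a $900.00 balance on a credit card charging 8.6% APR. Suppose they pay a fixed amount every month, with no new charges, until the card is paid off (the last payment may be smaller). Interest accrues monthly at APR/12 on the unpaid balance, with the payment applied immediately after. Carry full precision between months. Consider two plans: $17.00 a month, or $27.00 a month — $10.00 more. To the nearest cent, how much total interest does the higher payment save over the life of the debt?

Monthly rate r = 8.6%/12 = 0.716667% = 0.00716667.
At $17.00/mo: n = ⌈−ln(1 − rB₀/P)/ln(1+r)⌉ = 67 payments (last $13.76); total interest = total paid − $900.00 = $235.76.
At $27.00/mo: 39 payments (last $6.12); total interest $132.12.
Interest saved = $235.76 − $132.12 = $103.64.

$103.64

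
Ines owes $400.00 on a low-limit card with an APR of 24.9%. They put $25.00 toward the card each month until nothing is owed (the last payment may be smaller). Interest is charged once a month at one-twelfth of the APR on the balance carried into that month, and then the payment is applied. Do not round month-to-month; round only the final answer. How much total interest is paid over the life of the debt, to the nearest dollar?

$91

Monthly rate r = 24.9%/12 = 2.075% = 0.02075.
Payoff takes n = ⌈−ln(1 − rB₀/P)/ln(1+r)⌉ = ⌈19.645⌉ = 20 payments; the last is $16.19.
Total paid = 19·$25.00 + $16.19 = $491.19.
Total interest = total paid − principal = $491.19 − $400.00 = $91.19.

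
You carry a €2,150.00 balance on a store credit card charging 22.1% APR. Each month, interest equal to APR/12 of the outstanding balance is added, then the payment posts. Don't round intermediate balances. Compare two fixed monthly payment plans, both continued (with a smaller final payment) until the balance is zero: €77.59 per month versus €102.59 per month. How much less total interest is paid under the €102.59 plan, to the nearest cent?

Monthly rate r = 22.1%/12 = 1.84167% = 0.0184167.
At €77.59/mo: n = ⌈−ln(1 − rB₀/P)/ln(1+r)⌉ = 40 payments (last €9.81); total interest = total paid − €2,150.00 = €885.82.
At €102.59/mo: 27 payments (last €74.51); total interest €591.85.
Interest saved = €885.82 − €591.85 = €293.97.

€293.97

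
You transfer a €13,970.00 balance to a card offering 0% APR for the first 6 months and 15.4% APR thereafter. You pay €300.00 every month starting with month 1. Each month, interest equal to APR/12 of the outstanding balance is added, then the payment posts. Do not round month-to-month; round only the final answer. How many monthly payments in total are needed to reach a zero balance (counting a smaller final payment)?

Promo months 1–6 at r₀ = 0%/12 = 0; months 7+ at r₁ = 15.4%/12 = 0.0128333.
After month 6 (no interest yet): B = €13,970.00 − 6·€300.00 = €12,170.00.
Then at r₁ with €300.00/mo: n₂ = −ln(1 − r₁·B/P)/ln(1+r₁) ≈ 57.66 → 58 more payments.

64 payments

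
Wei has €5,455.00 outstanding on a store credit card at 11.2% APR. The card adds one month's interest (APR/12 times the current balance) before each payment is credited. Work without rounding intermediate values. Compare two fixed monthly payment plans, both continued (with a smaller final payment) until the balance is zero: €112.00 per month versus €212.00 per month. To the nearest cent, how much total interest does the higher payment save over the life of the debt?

€1,040.81

Monthly rate r = 11.2%/12 = 0.933333% = 0.00933333.
At €112.00/mo: n = ⌈−ln(1 − rB₀/P)/ln(1+r)⌉ = 66 payments (last €28.46); total interest = total paid − €5,455.00 = €1,853.46.
At €212.00/mo: 30 payments (last €119.65); total interest €812.65.
Interest saved = €1,853.46 − €812.65 = €1,040.81.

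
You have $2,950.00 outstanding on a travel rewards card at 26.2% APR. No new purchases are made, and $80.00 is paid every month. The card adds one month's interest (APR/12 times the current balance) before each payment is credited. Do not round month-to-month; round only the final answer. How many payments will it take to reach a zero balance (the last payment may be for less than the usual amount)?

76 payments

Monthly rate r = 26.2%/12 = 2.18333% = 0.0218333.
Recurrence: B ← B·(1+r) − $80.00.
Month 1: interest $64.41; balance after payment $2,934.41.
Month 2: interest $64.07; balance after payment $2,918.48.
Closed form: n = −ln(1 − rB₀/P)/ln(1+r) = −ln(0.1949)/ln(1.02183) ≈ 75.713, so the balance reaches zero during payment 76.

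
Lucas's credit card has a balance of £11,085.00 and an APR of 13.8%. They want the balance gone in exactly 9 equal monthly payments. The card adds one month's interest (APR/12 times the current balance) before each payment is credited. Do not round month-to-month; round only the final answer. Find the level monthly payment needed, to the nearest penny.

£1,303.57

Monthly rate r = 13.8%/12 = 1.15% = 0.0115.
Level-payment amortization: P = B₀·r / (1 − (1+r)^(−n)) = 11085.00·0.0115 / (1 − 1.0115^(−9)).
Denominator 1 − (1+r)^(−9) = 0.0977912889.
P = 127.477 / 0.0977912889 ≈ 1303.57.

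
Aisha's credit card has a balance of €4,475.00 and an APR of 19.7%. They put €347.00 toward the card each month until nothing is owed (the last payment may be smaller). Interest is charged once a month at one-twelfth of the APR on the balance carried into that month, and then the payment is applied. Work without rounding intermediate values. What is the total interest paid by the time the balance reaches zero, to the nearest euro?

€595

Monthly rate r = 19.7%/12 = 1.64167% = 0.0164167.
Payoff takes n = ⌈−ln(1 − rB₀/P)/ln(1+r)⌉ = ⌈14.610⌉ = 15 payments; the last is €212.21.
Total paid = 14·€347.00 + €212.21 = €5,070.21.
Total interest = total paid − principal = €5,070.21 − €4,475.00 = €595.21.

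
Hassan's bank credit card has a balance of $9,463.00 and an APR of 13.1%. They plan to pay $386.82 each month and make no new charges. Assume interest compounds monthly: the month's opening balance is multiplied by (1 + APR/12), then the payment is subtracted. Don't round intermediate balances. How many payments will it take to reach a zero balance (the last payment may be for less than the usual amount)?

Monthly rate r = 13.1%/12 = 1.09167% = 0.0109167.
Recurrence: B ← B·(1+r) − $386.82.
Month 1: interest $103.30; balance after payment $9,179.48.
Month 2: interest $100.21; balance after payment $8,892.87.
Closed form: n = −ln(1 − rB₀/P)/ln(1+r) = −ln(0.73294)/ln(1.01092) ≈ 28.615, so the balance reaches zero during payment 29.

29 months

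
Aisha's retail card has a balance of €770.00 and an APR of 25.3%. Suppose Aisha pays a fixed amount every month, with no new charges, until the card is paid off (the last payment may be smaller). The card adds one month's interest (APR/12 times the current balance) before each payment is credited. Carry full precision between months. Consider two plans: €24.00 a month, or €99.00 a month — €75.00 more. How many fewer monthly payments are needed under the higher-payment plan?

46 fewer payments

Monthly rate r = 25.3%/12 = 2.10833% = 0.0210833.
At €24.00/mo: n = ⌈−ln(1 − rB₀/P)/ln(1+r)⌉ = 55 payments (last €1.92); total interest = total paid − €770.00 = €527.92.
At €99.00/mo: 9 payments (last €58.10); total interest €80.10.
Payments saved = 55 − 9 = 46.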